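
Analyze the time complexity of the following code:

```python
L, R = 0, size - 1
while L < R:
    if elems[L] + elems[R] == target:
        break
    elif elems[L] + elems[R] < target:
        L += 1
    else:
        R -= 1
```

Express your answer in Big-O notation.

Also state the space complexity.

Time complexity: O(n).
Space complexity: O(1).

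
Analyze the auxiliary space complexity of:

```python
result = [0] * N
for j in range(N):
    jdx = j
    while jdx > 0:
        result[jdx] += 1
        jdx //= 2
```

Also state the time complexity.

Space complexity: O(n).
Auxiliary storage grows linearly with the input size n in the worst case.
Time complexity: O(n log n).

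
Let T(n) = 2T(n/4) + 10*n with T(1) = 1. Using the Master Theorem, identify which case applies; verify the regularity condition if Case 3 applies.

a=2, b=4, f(n)=10*n.
log_4(2) = 0.5 < 1.
f(n) = Omega(n^(0.5+epsilon)) for some epsilon > 0, so Case 3 is the candidate.
Regularity: a*f(n/b) = 2*10*(n/4)^1 = (2/4)*10*n^1 <= c*f(n) with c = 2/4 < 1. Satisfied.
Case 3: T(n) = Theta(n).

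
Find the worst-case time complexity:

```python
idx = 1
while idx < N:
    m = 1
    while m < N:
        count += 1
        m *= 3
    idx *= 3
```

Time complexity: O(log^2 n).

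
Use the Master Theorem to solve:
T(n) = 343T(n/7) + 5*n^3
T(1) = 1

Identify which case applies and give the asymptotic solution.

a=343, b=7, f(n)=5*n^3.
log_7(343) = 3, so n^(log_b(a)) = n^3.
f(n) = Theta(n^3), so Case 2 applies.
T(n) = Theta(n^3 log n).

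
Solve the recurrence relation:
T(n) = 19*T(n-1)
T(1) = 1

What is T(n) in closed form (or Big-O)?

Each step multiplies by 19. T(n) = T(1)*19^(n-1) = 19^(n-1).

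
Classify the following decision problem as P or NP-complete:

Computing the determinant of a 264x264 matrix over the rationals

This problem is in P: Gaussian elimination runs in O(n^3).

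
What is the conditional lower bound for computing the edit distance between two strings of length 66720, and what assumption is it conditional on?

Under SETH (the Strong Exponential Time Hypothesis), edit distance on length-66720 strings cannot be computed in O(n^(2-epsilon)) time for any epsilon > 0 (Backurs-Indyk). The reduction is from CNF-SAT via the orthogonal vectors problem.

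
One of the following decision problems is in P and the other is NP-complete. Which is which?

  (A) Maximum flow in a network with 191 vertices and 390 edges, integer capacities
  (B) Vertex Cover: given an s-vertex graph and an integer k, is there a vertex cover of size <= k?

(A) is P: Edmonds-Karp / push-relabel run in polynomial time.
(B) is NP-complete: one of Karp's 21 NP-complete problems (with k part of the input; for any fixed constant k it is in P).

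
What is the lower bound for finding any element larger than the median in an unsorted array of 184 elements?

To find an element larger than the median of 184 elements, we must see Omega(n) elements. Without seeing enough elements, an adversary can make any unseen element the median.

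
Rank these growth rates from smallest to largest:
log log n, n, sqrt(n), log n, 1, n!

Ordered by growth rate: 1 < log log n < log n < sqrt(n) < n < n!.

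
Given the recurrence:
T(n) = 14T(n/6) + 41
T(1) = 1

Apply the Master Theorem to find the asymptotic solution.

a=14, b=6, f(n)=41. log_6(14) = 1.473. Case 1 of Master Theorem: T(n) = O(n^1.473).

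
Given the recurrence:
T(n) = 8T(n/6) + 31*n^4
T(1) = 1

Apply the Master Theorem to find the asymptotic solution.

a=8, b=6, f(n)=31*n^4. log_6(8) = 1.161 < 4. Case 3: T(n) = O(n^4).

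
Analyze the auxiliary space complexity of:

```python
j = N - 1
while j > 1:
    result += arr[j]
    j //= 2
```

Space complexity: O(1).
Only a constant amount of auxiliary storage is used; nothing grows with n.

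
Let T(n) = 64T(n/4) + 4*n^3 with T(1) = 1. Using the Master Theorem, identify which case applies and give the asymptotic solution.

a=64, b=4, f(n)=4*n^3.
log_4(64) = 3, so n^(log_b(a)) = n^3.
f(n) = Theta(n^3), so Case 2 applies.
T(n) = Theta(n^3 log n).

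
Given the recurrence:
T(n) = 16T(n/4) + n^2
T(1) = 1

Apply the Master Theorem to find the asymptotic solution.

a=16, b=4, f(n)=n^2. log_4(16) = 2. Case 2: T(n) = O(n^2 log n).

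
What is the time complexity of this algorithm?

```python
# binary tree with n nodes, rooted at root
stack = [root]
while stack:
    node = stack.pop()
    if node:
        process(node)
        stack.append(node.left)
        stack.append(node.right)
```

Time complexity: O(n).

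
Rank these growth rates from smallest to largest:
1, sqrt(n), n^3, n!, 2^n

Ordered by growth rate: 1 < sqrt(n) < n^3 < 2^n < n!.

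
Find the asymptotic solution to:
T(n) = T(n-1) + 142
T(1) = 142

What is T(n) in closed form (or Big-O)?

Unrolling: T(n) = T(n-1) + 142 = T(n-2) + 2*142 = ... = T(1) + (n-1)*142 = 142 + (n-1)*142 = 142n.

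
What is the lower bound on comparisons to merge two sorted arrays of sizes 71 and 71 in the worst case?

Adversary: with |71 - 71| <= 1 the inputs can be fully interleaved so that every adjacent pair in the merged output comes from different arrays. Then each of the 141 adjacent pairs must be directly compared, or the algorithm cannot determine their relative order. Standard merge meets this bound.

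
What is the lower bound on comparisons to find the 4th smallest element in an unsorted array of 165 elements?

Finding the 4th smallest of 165 elements requires Omega(n) comparisons. Every element must participate in at least one comparison; otherwise it could be the 4th smallest.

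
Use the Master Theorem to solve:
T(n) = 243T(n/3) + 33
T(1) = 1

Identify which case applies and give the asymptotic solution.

a=243, b=3, f(n)=33.
log_3(243) = 5 > 0.
Since f(n) = O(n^0) is polynomially smaller than n^5, Case 1 applies.
T(n) = Theta(n^5).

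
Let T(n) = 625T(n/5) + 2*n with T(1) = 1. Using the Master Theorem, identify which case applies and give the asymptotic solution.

a=625, b=5, f(n)=2*n.
log_5(625) = 4 > 1.
Since f(n) = O(n^1) is polynomially smaller than n^4, Case 1 applies.
T(n) = Theta(n^4).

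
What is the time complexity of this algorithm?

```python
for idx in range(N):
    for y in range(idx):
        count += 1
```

Time complexity: O(n^2).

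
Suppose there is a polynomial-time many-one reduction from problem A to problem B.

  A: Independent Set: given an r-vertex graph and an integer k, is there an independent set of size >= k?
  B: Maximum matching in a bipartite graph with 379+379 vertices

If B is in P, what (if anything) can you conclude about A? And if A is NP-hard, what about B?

A poly-time reduction A <=_p B means any A-instance can be transformed to a B-instance in poly time.
If B is in P: compose the reduction with B's poly-time algorithm to solve A in poly time, so A is in P.
If A is NP-hard: every NP problem reduces to A, which reduces to B; composing reductions, every NP problem reduces to B, so B is NP-hard.
(Here in fact A is NP-complete and B is in P, so no such reduction is known -- its existence would imply P = NP; the analysis concerns only what the assumed reduction would or would not let you conclude.)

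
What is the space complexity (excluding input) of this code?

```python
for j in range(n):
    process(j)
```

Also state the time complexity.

Space complexity: O(1).
Only a constant amount of auxiliary storage is used; nothing grows with n.
Time complexity: O(n).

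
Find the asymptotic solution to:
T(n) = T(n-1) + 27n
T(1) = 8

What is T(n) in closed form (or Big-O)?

Unrolling: T(n) = 8 + 27*(2 + 3 + ... + n) = 8 + 27*(n(n+1)/2 - 1) = O(n^2).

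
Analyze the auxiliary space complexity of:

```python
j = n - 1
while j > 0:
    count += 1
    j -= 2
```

Space complexity: O(1).
Only a constant amount of auxiliary storage is used; nothing grows with n.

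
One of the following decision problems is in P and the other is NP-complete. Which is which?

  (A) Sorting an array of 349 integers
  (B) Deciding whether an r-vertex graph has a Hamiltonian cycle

(A) is P: merge sort runs in O(n log n).
(B) is NP-complete: one of Karp's 21 NP-complete problems.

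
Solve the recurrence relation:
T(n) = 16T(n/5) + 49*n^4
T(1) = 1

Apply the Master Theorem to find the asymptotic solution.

a=16, b=5, f(n)=49*n^4. log_5(16) = 1.723 < 4. Case 3: T(n) = O(n^4).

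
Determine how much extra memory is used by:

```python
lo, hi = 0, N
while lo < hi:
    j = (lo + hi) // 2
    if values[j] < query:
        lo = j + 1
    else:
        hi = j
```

Space complexity: O(1).
Only a constant amount of auxiliary storage is used; nothing grows with n.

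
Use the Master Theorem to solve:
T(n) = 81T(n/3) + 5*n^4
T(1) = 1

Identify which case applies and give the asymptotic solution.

a=81, b=3, f(n)=5*n^4.
log_3(81) = 4, so n^(log_b(a)) = n^4.
f(n) = Theta(n^4), so Case 2 applies.
T(n) = Theta(n^4 log n).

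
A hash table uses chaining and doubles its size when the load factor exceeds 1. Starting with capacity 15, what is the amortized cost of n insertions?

Rehashing occurs when load exceeds 1. Total rehash cost is geometric series summing to O(n). Each insertion itself is O(1). Amortized: O(1).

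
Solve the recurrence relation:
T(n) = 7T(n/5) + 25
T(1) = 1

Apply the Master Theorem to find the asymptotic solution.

a=7, b=5, f(n)=25. log_5(7) = 1.209. Case 1 of Master Theorem: T(n) = O(n^1.209).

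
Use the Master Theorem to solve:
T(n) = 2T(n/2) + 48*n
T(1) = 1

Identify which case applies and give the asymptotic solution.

a=2, b=2, f(n)=48*n.
log_2(2) = 1, so n^(log_b(a)) = n.
f(n) = Theta(n), so Case 2 applies.
T(n) = Theta(n log n).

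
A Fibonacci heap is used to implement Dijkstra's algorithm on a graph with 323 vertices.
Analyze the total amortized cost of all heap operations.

Dijkstra performs 323 insert, 323 extract-min, and at most E decrease-key operations. With Fibonacci heap: insert O(1) amortized, extract-min O(log n) amortized, decrease-key O(1) amortized. Total with n = 323: O(n * 1 + n * log n + E * 1) = O(n log n + E).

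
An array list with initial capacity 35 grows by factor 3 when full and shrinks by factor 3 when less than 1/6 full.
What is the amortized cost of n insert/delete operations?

Using potential function Phi = |3*size - capacity|. Resizing costs are offset by potential release. Amortized O(1) per operation.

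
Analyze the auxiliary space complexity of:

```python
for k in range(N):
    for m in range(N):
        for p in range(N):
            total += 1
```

Space complexity: O(1).
Only a constant amount of auxiliary storage is used; nothing grows with n.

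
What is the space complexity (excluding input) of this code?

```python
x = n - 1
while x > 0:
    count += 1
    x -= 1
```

Space complexity: O(1).
Only a constant amount of auxiliary storage is used; nothing grows with n.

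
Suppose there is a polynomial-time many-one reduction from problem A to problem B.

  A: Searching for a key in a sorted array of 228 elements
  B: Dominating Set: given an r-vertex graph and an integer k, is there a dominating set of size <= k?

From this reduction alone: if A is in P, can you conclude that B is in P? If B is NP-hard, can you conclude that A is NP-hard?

A poly-time reduction A <=_p B transfers tractability DOWN (B easy => A easy) and hardness UP (A hard => B hard), not the reverse.
From A in P, the reduction alone does NOT give B in P: any problem in P trivially reduces to SAT, yet SAT is not known to be in P.
From B NP-hard, the reduction alone does NOT give A NP-hard: again, easy problems reduce to hard ones.
(Here in fact A is P and B is NP-complete.)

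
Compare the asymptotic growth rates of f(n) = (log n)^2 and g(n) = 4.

f(n) = (log n)^2 grows faster: any unbounded function dominates a constant.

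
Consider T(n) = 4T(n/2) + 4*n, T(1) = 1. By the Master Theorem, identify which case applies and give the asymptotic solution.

a=4, b=2, f(n)=4*n.
log_2(4) = 2 > 1.
Since f(n) = O(n^1) is polynomially smaller than n^2, Case 1 applies.
T(n) = Theta(n^2).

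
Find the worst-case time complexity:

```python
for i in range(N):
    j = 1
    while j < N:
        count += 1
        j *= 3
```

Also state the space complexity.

Time complexity: O(n log n).
Space complexity: O(1).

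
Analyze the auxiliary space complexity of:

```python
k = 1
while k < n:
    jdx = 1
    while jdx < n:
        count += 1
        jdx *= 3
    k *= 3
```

Space complexity: O(1).
Only a constant amount of auxiliary storage is used; nothing grows with n.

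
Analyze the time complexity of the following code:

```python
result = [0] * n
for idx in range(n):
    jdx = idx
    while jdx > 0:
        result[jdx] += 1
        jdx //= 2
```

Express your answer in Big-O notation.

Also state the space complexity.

Time complexity: O(n log n).
Space complexity: O(n).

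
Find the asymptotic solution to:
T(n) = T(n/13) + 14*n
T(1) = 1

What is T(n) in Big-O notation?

Geometric series: 14*n*(1 + 1/13 + 1/13^2 + ...) = O(n). T(n) = O(n).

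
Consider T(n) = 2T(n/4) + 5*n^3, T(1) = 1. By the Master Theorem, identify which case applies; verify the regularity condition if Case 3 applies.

a=2, b=4, f(n)=5*n^3.
log_4(2) = 0.5 < 3.
f(n) = Omega(n^(0.5+epsilon)) for some epsilon > 0, so Case 3 is the candidate.
Regularity: a*f(n/b) = 2*5*(n/4)^3 = (2/64)*5*n^3 <= c*f(n) with c = 2/64 < 1. Satisfied.
Case 3: T(n) = Theta(n^3).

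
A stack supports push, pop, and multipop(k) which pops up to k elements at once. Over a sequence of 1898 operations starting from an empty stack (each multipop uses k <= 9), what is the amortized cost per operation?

Each element is pushed exactly once and popped at most once (whether by pop or as part of a multipop). So the total number of individual pops over the whole sequence is at most the number of pushes, which is at most 1898. Total work <= 2 * 1898, hence O(1) amortized per operation.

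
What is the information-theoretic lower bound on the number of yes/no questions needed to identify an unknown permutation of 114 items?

There are 114! = 2543559733472187557120132004189335234812341496026552301496526393412538629248600474981599398141467853800514886431180030568224218435400019580180261753940817530060800000000000000000000000000 permutations. Each yes/no question gives at most 1 bit, so at least ceil(log_2(2543559733472187557120132004189335234812341496026552301496526393412538629248600474981599398141467853800514886431180030568224218435400019580180261753940817530060800000000000000000000000000)) = 620 questions are needed.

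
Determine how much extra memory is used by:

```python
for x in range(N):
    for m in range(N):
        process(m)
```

Space complexity: O(1).
Only a constant amount of auxiliary storage is used; nothing grows with n.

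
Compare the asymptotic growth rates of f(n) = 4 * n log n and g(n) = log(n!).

f(n) = 4 * n log n and g(n) = log(n!) are Theta of each other: Stirling: log(n!) = n log n - n + O(log n) = Theta(n log n); the constant 4 doesn't change the Theta class.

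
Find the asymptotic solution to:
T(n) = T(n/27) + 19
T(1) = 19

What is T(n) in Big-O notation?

Each step divides n by 27 and adds 19. After log_27(n) steps, T(n) = O(log n).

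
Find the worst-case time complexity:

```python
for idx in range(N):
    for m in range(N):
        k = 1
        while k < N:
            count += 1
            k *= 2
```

Time complexity: O(n^2 log n).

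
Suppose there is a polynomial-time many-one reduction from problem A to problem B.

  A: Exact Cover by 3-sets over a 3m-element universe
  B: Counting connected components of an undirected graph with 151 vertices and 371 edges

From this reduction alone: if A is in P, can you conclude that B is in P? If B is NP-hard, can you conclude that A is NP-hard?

A poly-time reduction A <=_p B transfers tractability DOWN (B easy => A easy) and hardness UP (A hard => B hard), not the reverse.
From A in P, the reduction alone does NOT give B in P: any problem in P trivially reduces to SAT, yet SAT is not known to be in P.
From B NP-hard, the reduction alone does NOT give A NP-hard: again, easy problems reduce to hard ones.
(Here in fact A is NP-complete and B is in P, so no such reduction is known -- its existence would imply P = NP; the analysis concerns only what the assumed reduction would or would not let you conclude.)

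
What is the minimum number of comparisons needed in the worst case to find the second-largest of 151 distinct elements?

Lower bound: finding the max needs 151-1 comparisons. By the adversary weight-doubling argument, the max must personally win >= ceil(log_2(151)) = 8 comparisons; the 2nd-largest is among those 8 losers, needing 8-1 more comparisons. Total >= 151-1 + 8-1 = 157. A balanced knockout tournament achieves this.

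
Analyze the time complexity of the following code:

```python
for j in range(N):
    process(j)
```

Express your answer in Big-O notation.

Time complexity: O(n).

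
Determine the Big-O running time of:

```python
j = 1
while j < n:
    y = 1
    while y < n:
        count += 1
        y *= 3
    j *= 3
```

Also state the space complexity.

Time complexity: O(log^2 n).
Space complexity: O(1).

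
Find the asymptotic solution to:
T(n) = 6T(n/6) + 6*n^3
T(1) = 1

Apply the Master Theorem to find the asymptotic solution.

a=6, b=6, f(n)=6*n^3. log_6(6) = 1 < 3. Case 3: T(n) = O(n^3).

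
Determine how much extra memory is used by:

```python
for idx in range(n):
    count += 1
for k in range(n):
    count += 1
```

Space complexity: O(1).
Only a constant amount of auxiliary storage is used; nothing grows with n.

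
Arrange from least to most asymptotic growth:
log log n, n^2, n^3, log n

Ordered by growth rate: log log n < log n < n^2 < n^3.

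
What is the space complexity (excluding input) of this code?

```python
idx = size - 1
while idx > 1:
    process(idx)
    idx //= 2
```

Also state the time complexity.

Space complexity: O(1).
Only a constant amount of auxiliary storage is used; nothing grows with n.
Time complexity: O(log n).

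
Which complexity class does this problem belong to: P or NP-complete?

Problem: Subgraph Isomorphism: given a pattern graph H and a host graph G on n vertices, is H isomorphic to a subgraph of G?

This problem is NP-complete: generalizes Clique and Hamiltonian Path (pattern size is part of the input).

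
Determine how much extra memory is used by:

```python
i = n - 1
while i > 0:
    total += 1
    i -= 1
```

Space complexity: O(1).
Only a constant amount of auxiliary storage is used; nothing grows with n.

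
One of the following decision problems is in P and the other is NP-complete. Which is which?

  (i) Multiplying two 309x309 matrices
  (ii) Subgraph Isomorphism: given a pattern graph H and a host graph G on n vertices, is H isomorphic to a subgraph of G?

(i) is P: the schoolbook algorithm runs in O(n^3).
(ii) is NP-complete: generalizes Clique and Hamiltonian Path (pattern size is part of the input).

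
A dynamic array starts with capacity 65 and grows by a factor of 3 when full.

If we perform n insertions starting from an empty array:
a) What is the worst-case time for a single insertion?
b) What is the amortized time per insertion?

(a) Worst-case single insertion: O(n) -- when the array is full at capacity c, the resize copies all c elements, and c can be Theta(n).
(b) Resizes happen at sizes 65, 195, 585, ... Total copy cost for n insertions: 65 + 195 + ... = O(n) (geometric series with ratio 1/3). Amortized cost per insertion: O(n)/n = O(1).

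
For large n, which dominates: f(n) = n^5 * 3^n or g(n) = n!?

g(n) = n! grows faster: by Stirling n! ~ (n/e)^n sqrt(2*pi*n); (n/e)^n eventually dominates n^5 * 3^n.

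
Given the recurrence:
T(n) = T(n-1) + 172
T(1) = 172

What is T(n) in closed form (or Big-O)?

Unrolling: T(n) = T(n-1) + 172 = T(n-2) + 2*172 = ... = T(1) + (n-1)*172 = 172 + (n-1)*172 = 172n.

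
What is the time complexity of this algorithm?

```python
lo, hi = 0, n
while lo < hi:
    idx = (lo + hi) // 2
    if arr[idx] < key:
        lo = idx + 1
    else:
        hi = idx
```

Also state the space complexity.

Time complexity: O(log n).
Space complexity: O(1).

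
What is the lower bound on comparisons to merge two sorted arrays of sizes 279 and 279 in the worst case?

Adversary: with |279 - 279| <= 1 the inputs can be fully interleaved so that every adjacent pair in the merged output comes from different arrays. Then each of the 557 adjacent pairs must be directly compared, or the algorithm cannot determine their relative order. Standard merge meets this bound.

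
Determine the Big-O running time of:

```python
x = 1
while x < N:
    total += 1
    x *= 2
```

Time complexity: O(log n).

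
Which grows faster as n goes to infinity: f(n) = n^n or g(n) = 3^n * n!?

g(n) = 3^n * n! grows faster: by Stirling n! ~ sqrt(2 pi n)(n/e)^n, so 3^n n! / n^n ~ (3/e)^n sqrt(2 pi n) -> infinity since 3/e > 1.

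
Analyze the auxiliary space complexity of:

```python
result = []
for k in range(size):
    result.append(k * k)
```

Space complexity: O(n).
Auxiliary storage grows linearly with the input size n in the worst case.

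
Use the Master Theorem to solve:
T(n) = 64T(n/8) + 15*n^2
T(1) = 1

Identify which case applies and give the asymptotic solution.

a=64, b=8, f(n)=15*n^2.
log_8(64) = 2, so n^(log_b(a)) = n^2.
f(n) = Theta(n^2), so Case 2 applies.
T(n) = Theta(n^2 log n).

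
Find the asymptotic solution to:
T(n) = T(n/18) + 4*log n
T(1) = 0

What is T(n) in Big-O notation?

Each of the log_18(n) levels adds O(log n). T(n) = O(log^2 n).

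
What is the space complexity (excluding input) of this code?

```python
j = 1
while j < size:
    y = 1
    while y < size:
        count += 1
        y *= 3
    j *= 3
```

Space complexity: O(1).
Only a constant amount of auxiliary storage is used; nothing grows with n.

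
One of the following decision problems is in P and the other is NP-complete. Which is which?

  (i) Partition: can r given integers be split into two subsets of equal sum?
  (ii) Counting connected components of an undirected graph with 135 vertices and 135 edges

(i) is NP-complete: Subset Sum reduces to it (one of Karp's 21 NP-complete problems).
(ii) is P: BFS/DFS visits each vertex and edge once: O(V+E).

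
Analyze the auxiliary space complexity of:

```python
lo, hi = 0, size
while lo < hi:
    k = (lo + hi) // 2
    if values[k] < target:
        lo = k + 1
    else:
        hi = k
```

Space complexity: O(1).
Only a constant amount of auxiliary storage is used; nothing grows with n.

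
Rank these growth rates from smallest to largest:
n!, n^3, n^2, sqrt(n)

Ordered by growth rate: sqrt(n) < n^2 < n^3 < n!.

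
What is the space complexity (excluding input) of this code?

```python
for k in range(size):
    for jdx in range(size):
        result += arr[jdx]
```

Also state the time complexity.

Space complexity: O(1).
Only a constant amount of auxiliary storage is used; nothing grows with n.
Time complexity: O(n^2).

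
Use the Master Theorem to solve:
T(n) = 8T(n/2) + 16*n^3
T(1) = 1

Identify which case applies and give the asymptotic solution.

a=8, b=2, f(n)=16*n^3.
log_2(8) = 3, so n^(log_b(a)) = n^3.
f(n) = Theta(n^3), so Case 2 applies.
T(n) = Theta(n^3 log n).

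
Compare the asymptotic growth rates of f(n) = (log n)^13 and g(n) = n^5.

g(n) = n^5 grows faster: any positive polynomial dominates any polylog.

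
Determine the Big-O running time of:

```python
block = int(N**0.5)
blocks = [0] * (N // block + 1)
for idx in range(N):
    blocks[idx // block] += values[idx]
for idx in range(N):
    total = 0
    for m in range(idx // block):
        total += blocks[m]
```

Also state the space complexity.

Time complexity: O(n * sqrt(n)).
Space complexity: O(sqrt(n)).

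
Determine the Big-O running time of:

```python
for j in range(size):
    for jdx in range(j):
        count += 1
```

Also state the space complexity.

Time complexity: O(n^2).
Space complexity: O(1).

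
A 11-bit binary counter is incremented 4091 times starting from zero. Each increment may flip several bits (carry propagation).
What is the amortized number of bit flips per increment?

Bit i flips on every 2^i-th increment, so over 4091 increments bit i flips floor(4091/2^i) times. Summing over i: total flips < 2 * 4091. Amortized: < 2 = O(1) per increment.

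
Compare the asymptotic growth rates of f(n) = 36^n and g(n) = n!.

g(n) = n! grows faster: n!/36^n -> infinity by Stirling.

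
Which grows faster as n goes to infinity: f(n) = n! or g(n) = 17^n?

f(n) = n! grows faster: n!/17^n -> infinity by Stirling.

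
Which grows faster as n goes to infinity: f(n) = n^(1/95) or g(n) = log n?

f(n) = n^(1/95) grows faster: any positive power of n dominates log n.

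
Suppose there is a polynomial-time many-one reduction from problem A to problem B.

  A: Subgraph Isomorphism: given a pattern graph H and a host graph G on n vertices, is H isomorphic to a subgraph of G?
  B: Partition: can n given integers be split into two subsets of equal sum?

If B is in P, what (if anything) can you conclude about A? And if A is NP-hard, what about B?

A poly-time reduction A <=_p B means any A-instance can be transformed to a B-instance in poly time.
If B is in P: compose the reduction with B's poly-time algorithm to solve A in poly time, so A is in P.
If A is NP-hard: every NP problem reduces to A, which reduces to B; composing reductions, every NP problem reduces to B, so B is NP-hard.
(Here in fact A is NP-complete and B is NP-complete.)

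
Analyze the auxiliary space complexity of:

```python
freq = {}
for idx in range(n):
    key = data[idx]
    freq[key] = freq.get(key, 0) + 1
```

Space complexity: O(n).
Auxiliary storage grows linearly with the input size n in the worst case.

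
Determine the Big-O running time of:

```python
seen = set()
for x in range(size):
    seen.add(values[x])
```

Time complexity: O(n).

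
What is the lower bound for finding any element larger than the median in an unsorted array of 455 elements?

To find an element larger than the median of 455 elements, we must see Omega(n) elements. Without seeing enough elements, an adversary can make any unseen element the median.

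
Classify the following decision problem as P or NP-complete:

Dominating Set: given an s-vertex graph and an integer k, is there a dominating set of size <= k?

This problem is NP-complete: reduces from Set Cover (with k part of the input).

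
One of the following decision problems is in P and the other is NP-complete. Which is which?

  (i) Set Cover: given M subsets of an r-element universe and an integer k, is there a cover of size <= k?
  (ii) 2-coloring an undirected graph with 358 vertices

(i) is NP-complete: one of Karp's 21 NP-complete problems (with k part of the input).
(ii) is P: 2-coloring is bipartiteness testing via BFS, O(V+E).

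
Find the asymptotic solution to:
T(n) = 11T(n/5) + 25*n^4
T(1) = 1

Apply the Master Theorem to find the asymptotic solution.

a=11, b=5, f(n)=25*n^4. log_5(11) = 1.49 < 4. Case 3: T(n) = O(n^4).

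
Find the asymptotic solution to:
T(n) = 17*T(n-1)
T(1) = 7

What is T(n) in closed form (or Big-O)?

Each step multiplies by 17. T(n) = T(1)*17^(n-1) = 7*17^(n-1).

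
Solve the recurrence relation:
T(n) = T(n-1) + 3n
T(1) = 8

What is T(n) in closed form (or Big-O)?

Unrolling: T(n) = 8 + 3*(2 + 3 + ... + n) = 8 + 3*(n(n+1)/2 - 1) = O(n^2).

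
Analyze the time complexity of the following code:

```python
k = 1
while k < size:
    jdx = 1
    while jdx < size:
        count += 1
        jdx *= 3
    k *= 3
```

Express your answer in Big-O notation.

Time complexity: O(log^2 n).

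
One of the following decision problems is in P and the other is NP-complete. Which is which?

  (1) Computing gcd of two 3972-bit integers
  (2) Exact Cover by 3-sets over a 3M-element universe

(1) is P: the Euclidean algorithm runs in polynomial time in the bit-length.
(2) is NP-complete: one of Karp's 21 NP-complete problems.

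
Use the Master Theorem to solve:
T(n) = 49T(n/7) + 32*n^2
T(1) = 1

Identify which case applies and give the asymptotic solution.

a=49, b=7, f(n)=32*n^2.
log_7(49) = 2, so n^(log_b(a)) = n^2.
f(n) = Theta(n^2), so Case 2 applies.
T(n) = Theta(n^2 log n).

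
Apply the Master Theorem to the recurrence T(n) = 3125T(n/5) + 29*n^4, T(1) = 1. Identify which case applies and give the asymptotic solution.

a=3125, b=5, f(n)=29*n^4.
log_5(3125) = 5 > 4.
Since f(n) = O(n^4) is polynomially smaller than n^5, Case 1 applies.
T(n) = Theta(n^5).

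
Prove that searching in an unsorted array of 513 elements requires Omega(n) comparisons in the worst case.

An adversary can always place the target in the last position checked. Until all 513 positions are examined, the target might be in any unchecked position. Therefore 513 comparisons are necessary.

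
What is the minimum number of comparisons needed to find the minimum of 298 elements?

Finding the minimum requires 297 comparisons, identical reasoning to finding the maximum. Each comparison eliminates one candidate.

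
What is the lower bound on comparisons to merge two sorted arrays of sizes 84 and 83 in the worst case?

Adversary: with |84 - 83| <= 1 the inputs can be fully interleaved so that every adjacent pair in the merged output comes from different arrays. Then each of the 166 adjacent pairs must be directly compared, or the algorithm cannot determine their relative order. Standard merge meets this bound.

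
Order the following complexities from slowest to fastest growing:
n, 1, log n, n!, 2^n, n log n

Ordered by growth rate: 1 < log n < n < n log n < 2^n < n!.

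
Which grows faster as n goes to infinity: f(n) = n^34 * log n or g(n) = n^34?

f(n) = n^34 * log n grows faster: extra log n factor -> infinity.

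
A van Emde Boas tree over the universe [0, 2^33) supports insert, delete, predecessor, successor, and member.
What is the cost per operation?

vEB recursively partitions [0, 8589934592) into sqrt(u) clusters of size sqrt(u). Each operation recurses into either one cluster or the summary, never both: T(u) = T(sqrt(u)) + O(1) => T(u) = O(log log u) = O(log 33). This is worst-case, not just amortized.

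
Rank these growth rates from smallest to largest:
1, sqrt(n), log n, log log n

Ordered by growth rate: 1 < log log n < log n < sqrt(n).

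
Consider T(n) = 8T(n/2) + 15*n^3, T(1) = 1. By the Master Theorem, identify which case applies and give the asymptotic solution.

a=8, b=2, f(n)=15*n^3.
log_2(8) = 3, so n^(log_b(a)) = n^3.
f(n) = Theta(n^3), so Case 2 applies.
T(n) = Theta(n^3 log n).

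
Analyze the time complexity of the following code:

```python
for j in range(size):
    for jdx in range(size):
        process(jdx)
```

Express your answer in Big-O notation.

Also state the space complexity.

Time complexity: O(n^2).
Space complexity: O(1).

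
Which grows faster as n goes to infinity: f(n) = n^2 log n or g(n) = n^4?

g(n) = n^4 grows faster: n^4 / (n^2 log n) = n^2/log n -> infinity.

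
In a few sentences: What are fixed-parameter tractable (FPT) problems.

A problem parameterized by k is FPT if it can be solved in time f(k) * n^O(1), where f is any computable function of k alone. Vertex Cover parameterized by solution size k is FPT: O(2^k * n). The W-hierarchy (W[1], W[2], ...) classifies parameterized problems by hardness; Clique parameterized by clique size is W[1]-complete.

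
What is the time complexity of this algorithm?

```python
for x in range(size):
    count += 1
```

Time complexity: O(n).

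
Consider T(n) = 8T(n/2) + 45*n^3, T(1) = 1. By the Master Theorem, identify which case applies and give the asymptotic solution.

a=8, b=2, f(n)=45*n^3.
log_2(8) = 3, so n^(log_b(a)) = n^3.
f(n) = Theta(n^3), so Case 2 applies.
T(n) = Theta(n^3 log n).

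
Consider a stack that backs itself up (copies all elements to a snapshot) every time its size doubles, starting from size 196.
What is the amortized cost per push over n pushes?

Backups occur at sizes 196, 392, 784, ..., copying 196 + 392 + 784 + ... <= 2n elements total (geometric series). Spread over n pushes, the amortized backup cost is O(1) per push.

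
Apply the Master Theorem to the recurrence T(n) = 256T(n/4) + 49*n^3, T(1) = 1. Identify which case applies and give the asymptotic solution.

a=256, b=4, f(n)=49*n^3.
log_4(256) = 4 > 3.
Since f(n) = O(n^3) is polynomially smaller than n^4, Case 1 applies.
T(n) = Theta(n^4).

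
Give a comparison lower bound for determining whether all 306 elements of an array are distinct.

In the algebraic decision-tree model, the YES region for element distinctness on 306 elements has 306! connected components (one per ordering). Ben-Or's theorem then gives a lower bound of Omega(log(n!)) = Omega(n log n).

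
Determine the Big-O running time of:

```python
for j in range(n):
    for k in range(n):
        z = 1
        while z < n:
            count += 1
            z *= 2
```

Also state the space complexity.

Time complexity: O(n^2 log n).
Space complexity: O(1).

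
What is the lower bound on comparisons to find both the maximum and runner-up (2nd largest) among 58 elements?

Lower bound: finding the max needs 58-1 comparisons. By an adversary weight-doubling argument, the maximum element must personally win at least ceil(log_2(58)) = 6 comparisons in any correct algorithm. The 2nd largest is among those 6 direct losers, and distinguishing it requires 6-1 more comparisons. Total >= 58-1 + 6-1 = 62. A balanced tournament achieves this bound exactly.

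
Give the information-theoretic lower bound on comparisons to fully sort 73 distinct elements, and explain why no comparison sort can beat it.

A comparison sort is a binary decision tree whose leaves are the 73! = 4470115461512684340891257138125051110076800700282905015819080092370422104067183317016903680000000000000000 possible output permutations. A binary tree with L leaves has height >= ceil(log_2(L)). So any comparison sort needs >= ceil(log_2(73!)) = 351 comparisons in the worst case.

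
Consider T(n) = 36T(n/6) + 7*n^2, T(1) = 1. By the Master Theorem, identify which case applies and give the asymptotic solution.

a=36, b=6, f(n)=7*n^2.
log_6(36) = 2, so n^(log_b(a)) = n^2.
f(n) = Theta(n^2), so Case 2 applies.
T(n) = Theta(n^2 log n).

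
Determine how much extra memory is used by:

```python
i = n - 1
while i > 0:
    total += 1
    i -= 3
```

Space complexity: O(1).
Only a constant amount of auxiliary storage is used; nothing grows with n.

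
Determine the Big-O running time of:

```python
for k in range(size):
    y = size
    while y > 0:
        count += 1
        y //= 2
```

Time complexity: O(n log n).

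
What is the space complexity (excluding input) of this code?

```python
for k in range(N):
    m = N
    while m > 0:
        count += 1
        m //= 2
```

Space complexity: O(1).
Only a constant amount of auxiliary storage is used; nothing grows with n.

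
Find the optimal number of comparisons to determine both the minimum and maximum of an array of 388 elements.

Naive approach: 774 comparisons (387 for max + 387 for min).
Optimal: Compare elements in pairs first (floor(n/2) = 194 comparisons), then find max among winners and min among losers (193 comparisons each).
Total: ceil(3n/2) - 2 = 580 comparisons. An adversary argument shows this is also a lower bound.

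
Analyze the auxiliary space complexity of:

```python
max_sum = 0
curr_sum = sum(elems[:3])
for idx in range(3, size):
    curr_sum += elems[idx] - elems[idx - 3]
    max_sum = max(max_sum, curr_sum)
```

Space complexity: O(1).
Only a constant amount of auxiliary storage is used; nothing grows with n.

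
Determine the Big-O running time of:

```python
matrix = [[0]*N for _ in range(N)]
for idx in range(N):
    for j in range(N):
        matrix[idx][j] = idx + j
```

Time complexity: O(n^2).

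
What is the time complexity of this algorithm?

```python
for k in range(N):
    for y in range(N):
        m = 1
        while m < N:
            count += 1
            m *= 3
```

Time complexity: O(n^2 log n).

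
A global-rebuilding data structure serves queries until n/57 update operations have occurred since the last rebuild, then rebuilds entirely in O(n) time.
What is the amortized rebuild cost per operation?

The O(n) rebuild is triggered by n/57 operations, so each contributes O(n)/(n/57) = O(57) = O(1) to the rebuild cost.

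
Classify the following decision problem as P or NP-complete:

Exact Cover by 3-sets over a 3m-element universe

This problem is NP-complete: one of Karp's 21 NP-complete problems.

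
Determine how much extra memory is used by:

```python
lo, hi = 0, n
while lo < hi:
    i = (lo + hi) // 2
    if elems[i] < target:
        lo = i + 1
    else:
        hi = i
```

Space complexity: O(1).
Only a constant amount of auxiliary storage is used; nothing grows with n.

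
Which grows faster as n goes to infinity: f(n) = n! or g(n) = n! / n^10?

f(n) = n! grows faster: the ratio n!/(n!/n^10) = n^10 -> infinity.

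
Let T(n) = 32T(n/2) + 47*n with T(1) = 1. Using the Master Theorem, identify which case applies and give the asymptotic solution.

a=32, b=2, f(n)=47*n.
log_2(32) = 5 > 1.
Since f(n) = O(n^1) is polynomially smaller than n^5, Case 1 applies.
T(n) = Theta(n^5).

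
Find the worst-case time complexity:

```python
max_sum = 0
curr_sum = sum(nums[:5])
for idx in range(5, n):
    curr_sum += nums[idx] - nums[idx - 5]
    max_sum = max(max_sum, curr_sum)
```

Time complexity: O(n).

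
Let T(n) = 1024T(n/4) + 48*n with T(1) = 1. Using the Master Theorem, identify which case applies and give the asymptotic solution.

a=1024, b=4, f(n)=48*n.
log_4(1024) = 5 > 1.
Since f(n) = O(n^1) is polynomially smaller than n^5, Case 1 applies.
T(n) = Theta(n^5).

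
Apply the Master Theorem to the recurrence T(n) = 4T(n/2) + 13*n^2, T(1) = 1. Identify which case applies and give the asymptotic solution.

a=4, b=2, f(n)=13*n^2.
log_2(4) = 2, so n^(log_b(a)) = n^2.
f(n) = Theta(n^2), so Case 2 applies.
T(n) = Theta(n^2 log n).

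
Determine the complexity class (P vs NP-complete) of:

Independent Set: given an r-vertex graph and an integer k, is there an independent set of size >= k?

This problem is NP-complete: complement of Clique (with k part of the input).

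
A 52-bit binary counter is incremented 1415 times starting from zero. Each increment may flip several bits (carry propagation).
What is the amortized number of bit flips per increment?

Bit i flips on every 2^i-th increment, so over 1415 increments bit i flips floor(1415/2^i) times. Summing over i: total flips < 2 * 1415. Amortized: < 2 = O(1) per increment.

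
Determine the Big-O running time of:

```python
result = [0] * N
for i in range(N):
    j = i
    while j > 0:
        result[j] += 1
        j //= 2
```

Time complexity: O(n log n).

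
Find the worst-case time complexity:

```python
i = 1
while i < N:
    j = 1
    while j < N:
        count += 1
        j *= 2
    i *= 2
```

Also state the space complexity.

Time complexity: O(log^2 n).
Space complexity: O(1).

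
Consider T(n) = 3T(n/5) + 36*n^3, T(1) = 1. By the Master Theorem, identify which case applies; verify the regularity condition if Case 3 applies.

a=3, b=5, f(n)=36*n^3.
log_5(3) = 0.6826 < 3.
f(n) = Omega(n^(0.6826+epsilon)) for some epsilon > 0, so Case 3 is the candidate.
Regularity: a*f(n/b) = 3*36*(n/5)^3 = (3/125)*36*n^3 <= c*f(n) with c = 3/125 < 1. Satisfied.
Case 3: T(n) = Theta(n^3).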